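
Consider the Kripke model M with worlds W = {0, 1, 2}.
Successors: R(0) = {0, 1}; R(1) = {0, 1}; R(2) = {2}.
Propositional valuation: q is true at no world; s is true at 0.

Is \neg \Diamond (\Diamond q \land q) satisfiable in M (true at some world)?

Yes

Let φ = \neg \Diamond (\Diamond q \land q). Evaluate φ at each world:
  0 (successors {0, 1}): φ is true.
  1 (successors {0, 1}): φ is true.
  2 (successors {2}): φ is true.
Detail at 0 (witness):
  At 0: \Diamond (\Diamond q \land q) is false, so \neg \Diamond (\Diamond q \land q) is true.
    At 0: \Diamond (\Diamond q \land q) requires \Diamond q \land q at some successor in {0, 1}.
      At 0: \Diamond q \land q is false.
      At 1: \Diamond q \land q is false.
    So \Diamond (\Diamond q \land q) is false at 0.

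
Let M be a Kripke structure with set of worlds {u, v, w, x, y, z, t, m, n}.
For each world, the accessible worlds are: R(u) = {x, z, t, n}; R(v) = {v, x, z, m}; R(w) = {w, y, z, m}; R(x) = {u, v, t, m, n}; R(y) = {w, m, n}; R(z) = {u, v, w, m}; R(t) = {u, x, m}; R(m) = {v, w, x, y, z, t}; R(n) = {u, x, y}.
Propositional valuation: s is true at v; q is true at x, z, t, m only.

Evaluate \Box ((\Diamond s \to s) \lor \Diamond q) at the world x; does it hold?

Recall that \Box ψ holds at a world iff ψ holds at every accessible world, and \Diamond ψ holds iff ψ holds at some accessible world.
At x: \Box ((\Diamond s \to s) \lor \Diamond q) requires (\Diamond s \to s) \lor \Diamond q at every successor {u, v, t, m, n}.
  At u: (\Diamond s \to s) \lor \Diamond q is true.
  At v: (\Diamond s \to s) \lor \Diamond q is true.
  At t: (\Diamond s \to s) \lor \Diamond q is true.
  At m: (\Diamond s \to s) \lor \Diamond q is true.
  At n: (\Diamond s \to s) \lor \Diamond q is true.
So \Box ((\Diamond s \to s) \lor \Diamond q) is true at x.

Yes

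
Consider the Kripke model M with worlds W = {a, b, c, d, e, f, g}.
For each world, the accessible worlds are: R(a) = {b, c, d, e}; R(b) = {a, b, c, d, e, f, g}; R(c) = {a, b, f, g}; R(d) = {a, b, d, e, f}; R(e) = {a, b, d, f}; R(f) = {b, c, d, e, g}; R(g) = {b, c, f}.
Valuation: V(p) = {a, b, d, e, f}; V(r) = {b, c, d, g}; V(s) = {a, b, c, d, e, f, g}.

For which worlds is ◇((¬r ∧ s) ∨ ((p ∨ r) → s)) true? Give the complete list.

Let φ = ◇((¬r ∧ s) ∨ ((p ∨ r) → s)). Evaluate φ at each world:
  a (successors {b, c, d, e}): φ is true.
  b (successors {a, b, c, d, e, f, g}): φ is true.
  c (successors {a, b, f, g}): φ is true.
  d (successors {a, b, d, e, f}): φ is true.
  e (successors {a, b, d, f}): φ is true.
  f (successors {b, c, d, e, g}): φ is true.
  g (successors {b, c, f}): φ is true.
For instance, at b:
  At b: ◇((¬r ∧ s) ∨ ((p ∨ r) → s)) requires (¬r ∧ s) ∨ ((p ∨ r) → s) at some successor in {a, b, c, d, e, f, g}.
    (¬r ∧ s) ∨ ((p ∨ r) → s) holds at a, so ◇((¬r ∧ s) ∨ ((p ∨ r) → s)) is true at b.
Satisfying worlds: {a, b, c, d, e, f, g}

a, b, c, d, e, f, g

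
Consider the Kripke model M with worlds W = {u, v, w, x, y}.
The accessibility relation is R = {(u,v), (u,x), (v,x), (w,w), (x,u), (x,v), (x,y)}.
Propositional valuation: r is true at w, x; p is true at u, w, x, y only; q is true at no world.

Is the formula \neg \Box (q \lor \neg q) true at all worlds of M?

No

Recall that \Box ψ holds at a world iff ψ holds at every accessible world, and \Diamond ψ holds iff ψ holds at some accessible world.
Let φ = \neg \Box (q \lor \neg q). Evaluate φ at each world:
  u (successors {v, x}): φ is false.
  v (successors {x}): φ is false.
  w (successors {w}): φ is false.
  x (successors {u, v, y}): φ is false.
  y (successors ∅): φ is false.
Detail at u (counterexample):
  At u: \Box (q \lor \neg q) is true, so \neg \Box (q \lor \neg q) is false.
    At u: \Box (q \lor \neg q) requires q \lor \neg q at every successor {v, x}.
      At v: q \lor \neg q is true.
      At x: q \lor \neg q is true.
    So \Box (q \lor \neg q) is true at u.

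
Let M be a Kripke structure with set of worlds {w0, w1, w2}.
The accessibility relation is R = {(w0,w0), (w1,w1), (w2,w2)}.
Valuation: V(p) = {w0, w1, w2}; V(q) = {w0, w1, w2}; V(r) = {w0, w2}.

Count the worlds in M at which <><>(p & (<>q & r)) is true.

Let φ = <><>(p & (<>q & r)). Evaluate φ at each world:
  w0 (successors {w0}): φ is true.
  w1 (successors {w1}): φ is false.
  w2 (successors {w2}): φ is true.
For instance, at w0:
  At w0: <><>(p & (<>q & r)) requires <>(p & (<>q & r)) at some successor in {w0}.
    <>(p & (<>q & r)) holds at w0, so <><>(p & (<>q & r)) is true at w0.
      At w0: <>(p & (<>q & r)) requires p & (<>q & r) at some successor in {w0}.
        p & (<>q & r) holds at w0, so <>(p & (<>q & r)) is true at w0.
Satisfying worlds: {w0, w2}

2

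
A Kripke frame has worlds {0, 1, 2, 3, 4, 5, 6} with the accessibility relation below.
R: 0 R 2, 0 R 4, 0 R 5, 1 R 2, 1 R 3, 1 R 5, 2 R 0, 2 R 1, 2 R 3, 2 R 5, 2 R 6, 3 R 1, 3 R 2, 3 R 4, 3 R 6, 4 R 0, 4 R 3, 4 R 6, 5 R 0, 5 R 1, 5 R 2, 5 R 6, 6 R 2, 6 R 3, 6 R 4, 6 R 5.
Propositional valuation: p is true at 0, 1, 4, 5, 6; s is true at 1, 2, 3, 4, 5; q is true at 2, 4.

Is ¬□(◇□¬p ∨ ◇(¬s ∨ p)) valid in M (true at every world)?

No

Recall that □ψ holds at a world iff ψ holds at every accessible world, and ◇ψ holds iff ψ holds at some accessible world.
Let φ = ¬□(◇□¬p ∨ ◇(¬s ∨ p)). Evaluate φ at each world:
  0 (successors {2, 4, 5}): φ is false.
  1 (successors {2, 3, 5}): φ is false.
  2 (successors {0, 1, 3, 5, 6}): φ is false.
  3 (successors {1, 2, 4, 6}): φ is false.
  4 (successors {0, 3, 6}): φ is false.
  5 (successors {0, 1, 2, 6}): φ is false.
  6 (successors {2, 3, 4, 5}): φ is false.
Detail at 0 (counterexample):
  At 0: □(◇□¬p ∨ ◇(¬s ∨ p)) is true, so ¬□(◇□¬p ∨ ◇(¬s ∨ p)) is false.
    At 0: □(◇□¬p ∨ ◇(¬s ∨ p)) requires ◇□¬p ∨ ◇(¬s ∨ p) at every successor {2, 4, 5}.
      At 2: ◇□¬p ∨ ◇(¬s ∨ p) is true.
      At 4: ◇□¬p ∨ ◇(¬s ∨ p) is true.
      At 5: ◇□¬p ∨ ◇(¬s ∨ p) is true.
    So □(◇□¬p ∨ ◇(¬s ∨ p)) is true at 0.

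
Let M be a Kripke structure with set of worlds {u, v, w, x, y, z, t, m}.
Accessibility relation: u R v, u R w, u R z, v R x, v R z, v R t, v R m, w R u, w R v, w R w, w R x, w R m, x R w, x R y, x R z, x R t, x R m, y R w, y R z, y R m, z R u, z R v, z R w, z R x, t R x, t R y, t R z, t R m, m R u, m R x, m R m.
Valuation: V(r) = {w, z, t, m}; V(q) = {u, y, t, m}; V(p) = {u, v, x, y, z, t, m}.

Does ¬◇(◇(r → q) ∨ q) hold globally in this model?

Let φ = ¬◇(◇(r → q) ∨ q). Evaluate φ at each world:
  u (successors {v, w, z}): φ is false.
  v (successors {x, z, t, m}): φ is false.
  w (successors {u, v, w, x, m}): φ is false.
  x (successors {w, y, z, t, m}): φ is false.
  y (successors {w, z, m}): φ is false.
  z (successors {u, v, w, x}): φ is false.
  t (successors {x, y, z, m}): φ is false.
  m (successors {u, x, m}): φ is false.
Detail at u (counterexample):
  At u: ◇(◇(r → q) ∨ q) is true, so ¬◇(◇(r → q) ∨ q) is false.
    At u: ◇(◇(r → q) ∨ q) requires ◇(r → q) ∨ q at some successor in {v, w, z}.
      ◇(r → q) ∨ q holds at v, so ◇(◇(r → q) ∨ q) is true at u.

No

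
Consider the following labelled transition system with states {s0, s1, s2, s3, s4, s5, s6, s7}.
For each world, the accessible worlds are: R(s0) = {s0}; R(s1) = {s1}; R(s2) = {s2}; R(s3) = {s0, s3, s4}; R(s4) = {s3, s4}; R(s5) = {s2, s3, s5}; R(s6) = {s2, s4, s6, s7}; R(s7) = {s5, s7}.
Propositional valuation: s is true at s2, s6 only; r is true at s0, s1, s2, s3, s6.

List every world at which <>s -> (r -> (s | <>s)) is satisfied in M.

s0, s1, s2, s3, s4, s5, s6, s7

Recall that <>ψ holds at a world iff ψ holds at some accessible world.
Let φ = <>s -> (r -> (s | <>s)). Evaluate φ at each world:
  s0 (successors {s0}): φ is true.
  s1 (successors {s1}): φ is true.
  s2 (successors {s2}): φ is true.
  s3 (successors {s0, s3, s4}): φ is true.
  s4 (successors {s3, s4}): φ is true.
  s5 (successors {s2, s3, s5}): φ is true.
  s6 (successors {s2, s4, s6, s7}): φ is true.
  s7 (successors {s5, s7}): φ is true.
For instance, at s5:
  At s5: <>s is true, r -> (s | <>s) is true, so <>s -> (r -> (s | <>s)) is true.
    At s5: <>s requires s at some successor in {s2, s3, s5}.
      s holds at s2, so <>s is true at s5.
    At s5: r is false, s | <>s is true, so r -> (s | <>s) is true.
      At s5: s is false, <>s is true, so s | <>s is true.
Satisfying worlds: {s0, s1, s2, s3, s4, s5, s6, s7}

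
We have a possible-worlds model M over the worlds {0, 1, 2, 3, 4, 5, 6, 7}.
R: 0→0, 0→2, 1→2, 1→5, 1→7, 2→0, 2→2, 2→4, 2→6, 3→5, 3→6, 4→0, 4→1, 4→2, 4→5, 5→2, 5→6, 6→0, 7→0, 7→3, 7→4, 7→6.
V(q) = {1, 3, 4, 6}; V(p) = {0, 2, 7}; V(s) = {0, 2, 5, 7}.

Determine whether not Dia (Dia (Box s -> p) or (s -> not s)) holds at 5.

At 5: Dia (Dia (Box s -> p) or (s -> not s)) is true, so not Dia (Dia (Box s -> p) or (s -> not s)) is false.
  At 5: Dia (Dia (Box s -> p) or (s -> not s)) requires Dia (Box s -> p) or (s -> not s) at some successor in {2, 6}.
    Dia (Box s -> p) or (s -> not s) holds at 2, so Dia (Dia (Box s -> p) or (s -> not s)) is true at 5.
      At 2: Dia (Box s -> p) is true, s -> not s is false, so Dia (Box s -> p) or (s -> not s) is true.

No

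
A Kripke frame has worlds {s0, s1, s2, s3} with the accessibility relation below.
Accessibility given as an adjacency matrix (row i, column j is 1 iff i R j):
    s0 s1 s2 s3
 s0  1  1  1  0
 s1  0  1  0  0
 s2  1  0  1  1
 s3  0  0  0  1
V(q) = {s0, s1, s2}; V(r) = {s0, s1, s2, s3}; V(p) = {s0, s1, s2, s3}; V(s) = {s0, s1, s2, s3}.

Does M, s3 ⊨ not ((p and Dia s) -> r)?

No

At s3: (p and Dia s) -> r is true, so not ((p and Dia s) -> r) is false.
  At s3: p and Dia s is true, r is true, so (p and Dia s) -> r is true.
    At s3: p is true, Dia s is true, so p and Dia s is true.
      At s3: Dia s requires s at some successor in {s3}.
        s holds at s3, so Dia s is true at s3.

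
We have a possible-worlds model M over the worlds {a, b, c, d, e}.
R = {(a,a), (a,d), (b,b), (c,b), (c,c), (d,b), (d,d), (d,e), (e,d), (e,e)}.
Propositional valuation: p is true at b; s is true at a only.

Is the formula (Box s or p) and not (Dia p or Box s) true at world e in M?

At e: Box s or p is false, not (Dia p or Box s) is true, so (Box s or p) and not (Dia p or Box s) is false.
  At e: Box s is false, p is false, so Box s or p is false.
    At e: Box s requires s at every successor {d, e}.
      s fails at d, so Box s is false at e.
  At e: Dia p or Box s is false, so not (Dia p or Box s) is true.
    At e: Dia p is false, Box s is false, so Dia p or Box s is false.
      At e: Dia p requires p at some successor in {d, e}.
        At d: p is false.
        At e: p is false.
      So Dia p is false at e.
      At e: Box s requires s at every successor {d, e}.
        s fails at d, so Box s is false at e.

No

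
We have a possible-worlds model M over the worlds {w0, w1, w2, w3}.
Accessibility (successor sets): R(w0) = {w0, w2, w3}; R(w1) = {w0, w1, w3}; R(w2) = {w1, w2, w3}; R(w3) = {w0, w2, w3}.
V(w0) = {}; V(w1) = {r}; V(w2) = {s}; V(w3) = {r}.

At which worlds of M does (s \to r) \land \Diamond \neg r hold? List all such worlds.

Let φ = (s \to r) \land \Diamond \neg r. Evaluate φ at each world:
  w0 (successors {w0, w2, w3}): φ is true.
  w1 (successors {w0, w1, w3}): φ is true.
  w2 (successors {w1, w2, w3}): φ is false.
  w3 (successors {w0, w2, w3}): φ is true.
For instance, at w1:
  At w1: s \to r is true, \Diamond \neg r is true, so (s \to r) \land \Diamond \neg r is true.
    At w1: \Diamond \neg r requires \neg r at some successor in {w0, w1, w3}.
      \neg r holds at w0, so \Diamond \neg r is true at w1.
Satisfying worlds: {w0, w1, w3}

w0, w1, w3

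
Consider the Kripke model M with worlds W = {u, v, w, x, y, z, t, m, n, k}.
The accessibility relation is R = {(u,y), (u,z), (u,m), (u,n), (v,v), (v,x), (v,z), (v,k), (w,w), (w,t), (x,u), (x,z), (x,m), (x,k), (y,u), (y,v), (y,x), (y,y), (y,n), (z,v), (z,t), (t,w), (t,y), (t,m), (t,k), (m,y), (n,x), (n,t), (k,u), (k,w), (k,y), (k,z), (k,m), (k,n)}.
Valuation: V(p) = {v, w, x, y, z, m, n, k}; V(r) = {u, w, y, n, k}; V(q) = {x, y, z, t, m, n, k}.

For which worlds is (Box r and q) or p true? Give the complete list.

Recall that Box ψ holds at a world iff ψ holds at every accessible world, and Dia ψ holds iff ψ holds at some accessible world.
Let φ = (Box r and q) or p. Evaluate φ at each world:
  u (successors {y, z, m, n}): φ is false.
  v (successors {v, x, z, k}): φ is true.
  w (successors {w, t}): φ is true.
  x (successors {u, z, m, k}): φ is true.
  y (successors {u, v, x, y, n}): φ is true.
  z (successors {v, t}): φ is true.
  t (successors {w, y, m, k}): φ is false.
  m (successors {y}): φ is true.
  n (successors {x, t}): φ is true.
  k (successors {u, w, y, z, m, n}): φ is true.
For instance, at y:
  At y: Box r and q is false, p is true, so (Box r and q) or p is true.
    At y: Box r is false, q is true, so Box r and q is false.
      At y: Box r requires r at every successor {u, v, x, y, n}.
        r fails at v, so Box r is false at y.
Satisfying worlds: {v, w, x, y, z, m, n, k}

v, w, x, y, z, m, n, k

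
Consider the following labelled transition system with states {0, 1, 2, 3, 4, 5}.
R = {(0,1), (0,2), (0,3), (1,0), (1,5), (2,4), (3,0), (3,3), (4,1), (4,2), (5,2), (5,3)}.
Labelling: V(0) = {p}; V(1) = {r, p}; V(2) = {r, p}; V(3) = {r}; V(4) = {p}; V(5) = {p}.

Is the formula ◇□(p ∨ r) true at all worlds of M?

Let φ = ◇□(p ∨ r). Evaluate φ at each world:
  0 (successors {1, 2, 3}): φ is true.
  1 (successors {0, 5}): φ is true.
  2 (successors {4}): φ is true.
  3 (successors {0, 3}): φ is true.
  4 (successors {1, 2}): φ is true.
  5 (successors {2, 3}): φ is true.
For instance, at 5:
  At 5: ◇□(p ∨ r) requires □(p ∨ r) at some successor in {2, 3}.
    □(p ∨ r) holds at 2, so ◇□(p ∨ r) is true at 5.
      At 2: □(p ∨ r) requires p ∨ r at every successor {4}.
        At 4: p ∨ r is true.
      So □(p ∨ r) is true at 2.

Yes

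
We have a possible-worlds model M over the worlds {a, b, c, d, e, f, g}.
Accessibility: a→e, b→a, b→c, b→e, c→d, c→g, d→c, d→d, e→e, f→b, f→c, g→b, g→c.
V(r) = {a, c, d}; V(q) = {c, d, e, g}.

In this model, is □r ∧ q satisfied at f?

At f: □r is false, q is false, so □r ∧ q is false.
  At f: □r requires r at every successor {b, c}.
    r fails at b, so □r is false at f.

No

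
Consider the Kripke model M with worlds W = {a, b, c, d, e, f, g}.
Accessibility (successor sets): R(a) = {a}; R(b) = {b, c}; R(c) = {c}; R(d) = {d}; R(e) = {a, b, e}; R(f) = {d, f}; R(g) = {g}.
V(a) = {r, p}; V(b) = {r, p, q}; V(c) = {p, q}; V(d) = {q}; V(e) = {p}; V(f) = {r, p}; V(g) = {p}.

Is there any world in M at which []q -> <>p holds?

Let φ = []q -> <>p. Evaluate φ at each world:
  a (successors {a}): φ is true.
  b (successors {b, c}): φ is true.
  c (successors {c}): φ is true.
  d (successors {d}): φ is false.
  e (successors {a, b, e}): φ is true.
  f (successors {d, f}): φ is true.
  g (successors {g}): φ is true.
Detail at a (witness):
  At a: []q is false, <>p is true, so []q -> <>p is true.
    At a: []q requires q at every successor {a}.
      q fails at a, so []q is false at a.
    At a: <>p requires p at some successor in {a}.
      p holds at a, so <>p is true at a.

Yes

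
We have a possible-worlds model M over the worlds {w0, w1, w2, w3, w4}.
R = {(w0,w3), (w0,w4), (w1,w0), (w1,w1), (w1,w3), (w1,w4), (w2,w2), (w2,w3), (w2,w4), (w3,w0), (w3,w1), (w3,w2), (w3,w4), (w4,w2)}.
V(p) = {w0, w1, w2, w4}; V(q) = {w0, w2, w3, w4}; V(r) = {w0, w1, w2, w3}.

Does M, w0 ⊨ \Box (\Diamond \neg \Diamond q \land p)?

At w0: \Box (\Diamond \neg \Diamond q \land p) requires \Diamond \neg \Diamond q \land p at every successor {w3, w4}.
  \Diamond \neg \Diamond q \land p fails at w3, so \Box (\Diamond \neg \Diamond q \land p) is false at w0.
    At w3: \Diamond \neg \Diamond q is false, p is false, so \Diamond \neg \Diamond q \land p is false.
      At w3: \Diamond \neg \Diamond q requires \neg \Diamond q at some successor in {w0, w1, w2, w4}.
        At w0: \neg \Diamond q is false.
        At w1: \neg \Diamond q is false.
        At w2: \neg \Diamond q is false.
        At w4: \neg \Diamond q is false.
      So \Diamond \neg \Diamond q is false at w3.

No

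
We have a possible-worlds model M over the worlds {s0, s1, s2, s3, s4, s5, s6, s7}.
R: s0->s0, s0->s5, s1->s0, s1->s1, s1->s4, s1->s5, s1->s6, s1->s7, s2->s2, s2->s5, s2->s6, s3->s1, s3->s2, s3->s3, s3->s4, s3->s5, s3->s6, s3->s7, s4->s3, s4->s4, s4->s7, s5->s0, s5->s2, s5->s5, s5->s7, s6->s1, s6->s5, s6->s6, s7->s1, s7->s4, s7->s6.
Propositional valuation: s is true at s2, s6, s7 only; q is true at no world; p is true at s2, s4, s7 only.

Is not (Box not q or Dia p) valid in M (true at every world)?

Let φ = not (Box not q or Dia p). Evaluate φ at each world:
  s0 (successors {s0, s5}): φ is false.
  s1 (successors {s0, s1, s4, s5, s6, s7}): φ is false.
  s2 (successors {s2, s5, s6}): φ is false.
  s3 (successors {s1, s2, s3, s4, s5, s6, s7}): φ is false.
  s4 (successors {s3, s4, s7}): φ is false.
  s5 (successors {s0, s2, s5, s7}): φ is false.
  s6 (successors {s1, s5, s6}): φ is false.
  s7 (successors {s1, s4, s6}): φ is false.
Detail at s0 (counterexample):
  At s0: Box not q or Dia p is true, so not (Box not q or Dia p) is false.
    At s0: Box not q is true, Dia p is false, so Box not q or Dia p is true.
      At s0: Box not q requires not q at every successor {s0, s5}.
        At s0: not q is true.
        At s5: not q is true.
      So Box not q is true at s0.
      At s0: Dia p requires p at some successor in {s0, s5}.
        At s0: p is false.
        At s5: p is false.
      So Dia p is false at s0.

No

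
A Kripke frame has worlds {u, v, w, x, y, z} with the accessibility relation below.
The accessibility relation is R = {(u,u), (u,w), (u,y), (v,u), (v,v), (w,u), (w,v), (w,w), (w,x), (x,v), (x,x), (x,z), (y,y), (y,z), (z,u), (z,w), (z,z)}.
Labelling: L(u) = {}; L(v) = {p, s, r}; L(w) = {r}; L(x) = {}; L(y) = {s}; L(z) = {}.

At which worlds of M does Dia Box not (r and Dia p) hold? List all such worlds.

u, y

Let φ = Dia Box not (r and Dia p). Evaluate φ at each world:
  u (successors {u, w, y}): φ is true.
  v (successors {u, v}): φ is false.
  w (successors {u, v, w, x}): φ is false.
  x (successors {v, x, z}): φ is false.
  y (successors {y, z}): φ is true.
  z (successors {u, w, z}): φ is false.
For instance, at x:
  At x: Dia Box not (r and Dia p) requires Box not (r and Dia p) at some successor in {v, x, z}.
    At v: Box not (r and Dia p) is false.
    At x: Box not (r and Dia p) is false.
    At z: Box not (r and Dia p) is false.
  So Dia Box not (r and Dia p) is false at x.
Satisfying worlds: {u, y}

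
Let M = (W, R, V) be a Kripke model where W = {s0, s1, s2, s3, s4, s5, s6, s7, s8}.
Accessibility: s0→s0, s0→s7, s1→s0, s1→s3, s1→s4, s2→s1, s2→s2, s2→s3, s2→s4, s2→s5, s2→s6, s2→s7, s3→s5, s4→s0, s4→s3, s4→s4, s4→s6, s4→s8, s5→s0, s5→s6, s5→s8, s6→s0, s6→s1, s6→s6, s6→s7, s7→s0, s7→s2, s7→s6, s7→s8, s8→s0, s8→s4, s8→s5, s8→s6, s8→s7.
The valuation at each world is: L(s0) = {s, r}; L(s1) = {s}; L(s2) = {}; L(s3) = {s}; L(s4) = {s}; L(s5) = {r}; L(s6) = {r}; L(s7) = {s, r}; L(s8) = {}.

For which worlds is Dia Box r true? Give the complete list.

s0, s1, s2, s4, s5, s6, s7, s8

Recall that Box ψ holds at a world iff ψ holds at every accessible world, and Dia ψ holds iff ψ holds at some accessible world.
Let φ = Dia Box r. Evaluate φ at each world:
  s0 (successors {s0, s7}): φ is true.
  s1 (successors {s0, s3, s4}): φ is true.
  s2 (successors {s1, s2, s3, s4, s5, s6, s7}): φ is true.
  s3 (successors {s5}): φ is false.
  s4 (successors {s0, s3, s4, s6, s8}): φ is true.
  s5 (successors {s0, s6, s8}): φ is true.
  s6 (successors {s0, s1, s6, s7}): φ is true.
  s7 (successors {s0, s2, s6, s8}): φ is true.
  s8 (successors {s0, s4, s5, s6, s7}): φ is true.
For instance, at s6:
  At s6: Dia Box r requires Box r at some successor in {s0, s1, s6, s7}.
    Box r holds at s0, so Dia Box r is true at s6.
      At s0: Box r requires r at every successor {s0, s7}.
        At s0: r is true.
        At s7: r is true.
      So Box r is true at s0.
Satisfying worlds: {s0, s1, s2, s4, s5, s6, s7, s8}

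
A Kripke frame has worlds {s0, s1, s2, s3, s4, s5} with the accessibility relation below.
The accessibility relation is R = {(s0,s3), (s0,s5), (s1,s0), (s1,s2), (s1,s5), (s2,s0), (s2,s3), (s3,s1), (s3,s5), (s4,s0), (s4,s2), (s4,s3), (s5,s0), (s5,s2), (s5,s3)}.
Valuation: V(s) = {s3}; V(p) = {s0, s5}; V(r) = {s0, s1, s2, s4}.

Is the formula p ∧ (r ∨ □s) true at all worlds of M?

Recall that □ψ holds at a world iff ψ holds at every accessible world, and ◇ψ holds iff ψ holds at some accessible world.
Let φ = p ∧ (r ∨ □s). Evaluate φ at each world:
  s0 (successors {s3, s5}): φ is true.
  s1 (successors {s0, s2, s5}): φ is false.
  s2 (successors {s0, s3}): φ is false.
  s3 (successors {s1, s5}): φ is false.
  s4 (successors {s0, s2, s3}): φ is false.
  s5 (successors {s0, s2, s3}): φ is false.
Detail at s1 (counterexample):
  At s1: p is false, r ∨ □s is true, so p ∧ (r ∨ □s) is false.
    At s1: r is true, □s is false, so r ∨ □s is true.
      At s1: □s requires s at every successor {s0, s2, s5}.
        s fails at s0, so □s is false at s1.

No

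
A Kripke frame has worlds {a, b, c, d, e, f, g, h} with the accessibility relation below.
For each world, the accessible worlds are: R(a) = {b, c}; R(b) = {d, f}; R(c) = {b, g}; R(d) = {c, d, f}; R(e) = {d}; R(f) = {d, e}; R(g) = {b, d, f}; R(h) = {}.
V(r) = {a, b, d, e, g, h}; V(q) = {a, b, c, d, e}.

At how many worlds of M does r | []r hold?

8

Recall that []ψ holds at a world iff ψ holds at every accessible world, and <>ψ holds iff ψ holds at some accessible world.
Let φ = r | []r. Evaluate φ at each world:
  a (successors {b, c}): φ is true.
  b (successors {d, f}): φ is true.
  c (successors {b, g}): φ is true.
  d (successors {c, d, f}): φ is true.
  e (successors {d}): φ is true.
  f (successors {d, e}): φ is true.
  g (successors {b, d, f}): φ is true.
  h (successors ∅): φ is true.
For instance, at d:
  At d: r is true, []r is false, so r | []r is true.
    At d: []r requires r at every successor {c, d, f}.
      r fails at c, so []r is false at d.
Satisfying worlds: {a, b, c, d, e, f, g, h}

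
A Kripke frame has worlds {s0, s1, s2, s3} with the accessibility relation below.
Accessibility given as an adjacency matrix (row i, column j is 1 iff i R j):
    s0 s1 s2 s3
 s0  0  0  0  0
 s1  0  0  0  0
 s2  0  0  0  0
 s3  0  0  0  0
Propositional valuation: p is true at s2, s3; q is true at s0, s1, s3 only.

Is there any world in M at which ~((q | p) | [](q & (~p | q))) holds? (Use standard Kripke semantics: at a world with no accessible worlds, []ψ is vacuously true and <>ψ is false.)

No

Let φ = ~((q | p) | [](q & (~p | q))). Evaluate φ at each world:
  s0 (successors ∅): φ is false.
  s1 (successors ∅): φ is false.
  s2 (successors ∅): φ is false.
  s3 (successors ∅): φ is false.
For instance, at s2:
  At s2: (q | p) | [](q & (~p | q)) is true, so ~((q | p) | [](q & (~p | q))) is false.
    At s2: q | p is true, [](q & (~p | q)) is true, so (q | p) | [](q & (~p | q)) is true.
      At s2: no accessible worlds, so [](q & (~p | q)) holds vacuously.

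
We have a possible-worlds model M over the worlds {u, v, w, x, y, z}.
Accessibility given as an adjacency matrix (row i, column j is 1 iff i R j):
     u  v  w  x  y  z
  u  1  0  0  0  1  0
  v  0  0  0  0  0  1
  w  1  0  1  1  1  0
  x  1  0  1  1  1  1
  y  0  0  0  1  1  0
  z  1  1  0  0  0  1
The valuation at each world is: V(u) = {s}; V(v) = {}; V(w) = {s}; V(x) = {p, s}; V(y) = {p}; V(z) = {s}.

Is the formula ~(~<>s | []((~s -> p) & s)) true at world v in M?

At v: ~<>s | []((~s -> p) & s) is true, so ~(~<>s | []((~s -> p) & s)) is false.
  At v: ~<>s is false, []((~s -> p) & s) is true, so ~<>s | []((~s -> p) & s) is true.
    At v: <>s is true, so ~<>s is false.
      At v: <>s requires s at some successor in {z}.
        s holds at z, so <>s is true at v.
    At v: []((~s -> p) & s) requires (~s -> p) & s at every successor {z}.
      At z: (~s -> p) & s is true.
    So []((~s -> p) & s) is true at v.

No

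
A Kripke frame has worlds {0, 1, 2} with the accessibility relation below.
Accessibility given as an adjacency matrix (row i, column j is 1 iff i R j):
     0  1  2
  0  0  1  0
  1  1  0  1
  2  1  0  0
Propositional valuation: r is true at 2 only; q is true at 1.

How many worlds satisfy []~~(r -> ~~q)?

2

Let φ = []~~(r -> ~~q). Evaluate φ at each world:
  0 (successors {1}): φ is true.
  1 (successors {0, 2}): φ is false.
  2 (successors {0}): φ is true.
For instance, at 2:
  At 2: []~~(r -> ~~q) requires ~~(r -> ~~q) at every successor {0}.
    At 0: ~~(r -> ~~q) is true.
  So []~~(r -> ~~q) is true at 2.
Satisfying worlds: {0, 2}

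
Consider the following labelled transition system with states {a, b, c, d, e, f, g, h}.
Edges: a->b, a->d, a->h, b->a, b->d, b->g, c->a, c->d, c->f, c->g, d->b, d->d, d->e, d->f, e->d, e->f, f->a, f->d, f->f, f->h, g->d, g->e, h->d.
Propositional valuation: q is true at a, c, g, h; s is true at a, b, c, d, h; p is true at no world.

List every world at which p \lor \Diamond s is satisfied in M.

a, b, c, d, e, f, g, h

Let φ = p \lor \Diamond s. Evaluate φ at each world:
  a (successors {b, d, h}): φ is true.
  b (successors {a, d, g}): φ is true.
  c (successors {a, d, f, g}): φ is true.
  d (successors {b, d, e, f}): φ is true.
  e (successors {d, f}): φ is true.
  f (successors {a, d, f, h}): φ is true.
  g (successors {d, e}): φ is true.
  h (successors {d}): φ is true.
For instance, at b:
  At b: p is false, \Diamond s is true, so p \lor \Diamond s is true.
    At b: \Diamond s requires s at some successor in {a, d, g}.
      s holds at a, so \Diamond s is true at b.
Satisfying worlds: {a, b, c, d, e, f, g, h}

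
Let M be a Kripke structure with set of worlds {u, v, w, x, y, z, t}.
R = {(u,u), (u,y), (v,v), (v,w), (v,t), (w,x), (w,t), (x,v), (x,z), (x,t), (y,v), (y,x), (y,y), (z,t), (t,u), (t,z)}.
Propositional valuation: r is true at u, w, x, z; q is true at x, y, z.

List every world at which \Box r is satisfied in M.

t

Let φ = \Box r. Evaluate φ at each world:
  u (successors {u, y}): φ is false.
  v (successors {v, w, t}): φ is false.
  w (successors {x, t}): φ is false.
  x (successors {v, z, t}): φ is false.
  y (successors {v, x, y}): φ is false.
  z (successors {t}): φ is false.
  t (successors {u, z}): φ is true.
For instance, at t:
  At t: \Box r requires r at every successor {u, z}.
    At u: r is true.
    At z: r is true.
  So \Box r is true at t.
Satisfying worlds: {t}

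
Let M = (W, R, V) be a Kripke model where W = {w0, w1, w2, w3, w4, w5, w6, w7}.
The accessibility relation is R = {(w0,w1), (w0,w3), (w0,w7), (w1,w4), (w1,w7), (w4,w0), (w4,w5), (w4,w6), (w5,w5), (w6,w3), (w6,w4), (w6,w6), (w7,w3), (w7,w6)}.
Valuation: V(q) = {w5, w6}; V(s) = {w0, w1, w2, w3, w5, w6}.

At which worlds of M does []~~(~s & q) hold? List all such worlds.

Let φ = []~~(~s & q). Evaluate φ at each world:
  w0 (successors {w1, w3, w7}): φ is false.
  w1 (successors {w4, w7}): φ is false.
  w2 (successors ∅): φ is true.
  w3 (successors ∅): φ is true.
  w4 (successors {w0, w5, w6}): φ is false.
  w5 (successors {w5}): φ is false.
  w6 (successors {w3, w4, w6}): φ is false.
  w7 (successors {w3, w6}): φ is false.
For instance, at w0:
  At w0: []~~(~s & q) requires ~~(~s & q) at every successor {w1, w3, w7}.
    ~~(~s & q) fails at w1, so []~~(~s & q) is false at w0.
Satisfying worlds: {w2, w3}

w2, w3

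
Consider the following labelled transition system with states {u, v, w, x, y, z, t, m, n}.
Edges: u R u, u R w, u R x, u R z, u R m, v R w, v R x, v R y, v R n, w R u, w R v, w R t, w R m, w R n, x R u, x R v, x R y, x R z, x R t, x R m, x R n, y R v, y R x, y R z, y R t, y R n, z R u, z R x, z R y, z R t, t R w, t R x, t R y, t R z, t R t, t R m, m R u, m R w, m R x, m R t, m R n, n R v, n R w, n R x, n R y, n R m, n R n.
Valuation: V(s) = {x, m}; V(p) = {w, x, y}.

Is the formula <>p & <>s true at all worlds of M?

No

Let φ = <>p & <>s. Evaluate φ at each world:
  u (successors {u, w, x, z, m}): φ is true.
  v (successors {w, x, y, n}): φ is true.
  w (successors {u, v, t, m, n}): φ is false.
  x (successors {u, v, y, z, t, m, n}): φ is true.
  y (successors {v, x, z, t, n}): φ is true.
  z (successors {u, x, y, t}): φ is true.
  t (successors {w, x, y, z, t, m}): φ is true.
  m (successors {u, w, x, t, n}): φ is true.
  n (successors {v, w, x, y, m, n}): φ is true.
Detail at w (counterexample):
  At w: <>p is false, <>s is true, so <>p & <>s is false.
    At w: <>p requires p at some successor in {u, v, t, m, n}.
      At u: p is false.
      At v: p is false.
      At t: p is false.
      At m: p is false.
      At n: p is false.
    So <>p is false at w.
    At w: <>s requires s at some successor in {u, v, t, m, n}.
      s holds at m, so <>s is true at w.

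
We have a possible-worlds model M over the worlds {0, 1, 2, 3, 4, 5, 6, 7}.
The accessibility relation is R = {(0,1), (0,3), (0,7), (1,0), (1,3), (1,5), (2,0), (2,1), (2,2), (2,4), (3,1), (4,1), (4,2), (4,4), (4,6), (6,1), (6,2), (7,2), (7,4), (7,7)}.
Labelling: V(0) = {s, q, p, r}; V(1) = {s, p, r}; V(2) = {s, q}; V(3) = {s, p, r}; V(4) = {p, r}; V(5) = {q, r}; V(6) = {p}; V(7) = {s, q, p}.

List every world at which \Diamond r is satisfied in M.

Let φ = \Diamond r. Evaluate φ at each world:
  0 (successors {1, 3, 7}): φ is true.
  1 (successors {0, 3, 5}): φ is true.
  2 (successors {0, 1, 2, 4}): φ is true.
  3 (successors {1}): φ is true.
  4 (successors {1, 2, 4, 6}): φ is true.
  5 (successors ∅): φ is false.
  6 (successors {1, 2}): φ is true.
  7 (successors {2, 4, 7}): φ is true.
For instance, at 0:
  At 0: \Diamond r requires r at some successor in {1, 3, 7}.
    r holds at 1, so \Diamond r is true at 0.
Satisfying worlds: {0, 1, 2, 3, 4, 6, 7}

0, 1, 2, 3, 4, 6, 7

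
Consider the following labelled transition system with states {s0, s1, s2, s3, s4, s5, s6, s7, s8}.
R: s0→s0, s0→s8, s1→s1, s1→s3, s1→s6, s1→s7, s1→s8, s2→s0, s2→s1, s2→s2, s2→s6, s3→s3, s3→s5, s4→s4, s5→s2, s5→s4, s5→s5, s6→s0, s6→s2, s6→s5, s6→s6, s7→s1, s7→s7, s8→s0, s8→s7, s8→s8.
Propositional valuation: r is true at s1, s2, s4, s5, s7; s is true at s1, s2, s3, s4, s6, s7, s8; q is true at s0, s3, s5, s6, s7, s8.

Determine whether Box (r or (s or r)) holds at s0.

No

Recall that Box ψ holds at a world iff ψ holds at every accessible world, and Dia ψ holds iff ψ holds at some accessible world.
At s0: Box (r or (s or r)) requires r or (s or r) at every successor {s0, s8}.
  r or (s or r) fails at s0, so Box (r or (s or r)) is false at s0.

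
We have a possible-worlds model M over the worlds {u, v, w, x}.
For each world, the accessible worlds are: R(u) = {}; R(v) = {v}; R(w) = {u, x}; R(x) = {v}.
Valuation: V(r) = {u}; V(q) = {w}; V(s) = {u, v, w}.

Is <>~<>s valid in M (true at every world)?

No

Recall that <>ψ holds at a world iff ψ holds at some accessible world.
Let φ = <>~<>s. Evaluate φ at each world:
  u (successors ∅): φ is false.
  v (successors {v}): φ is false.
  w (successors {u, x}): φ is true.
  x (successors {v}): φ is false.
Detail at u (counterexample):
  At u: no accessible worlds, so <>~<>s is false.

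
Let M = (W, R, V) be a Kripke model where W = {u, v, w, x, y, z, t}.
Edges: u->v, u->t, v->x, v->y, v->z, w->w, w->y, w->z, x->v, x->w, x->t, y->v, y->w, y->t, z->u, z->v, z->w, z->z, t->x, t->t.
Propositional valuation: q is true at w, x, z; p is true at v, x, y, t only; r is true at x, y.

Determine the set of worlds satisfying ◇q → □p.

u, t

Let φ = ◇q → □p. Evaluate φ at each world:
  u (successors {v, t}): φ is true.
  v (successors {x, y, z}): φ is false.
  w (successors {w, y, z}): φ is false.
  x (successors {v, w, t}): φ is false.
  y (successors {v, w, t}): φ is false.
  z (successors {u, v, w, z}): φ is false.
  t (successors {x, t}): φ is true.
For instance, at v:
  At v: ◇q is true, □p is false, so ◇q → □p is false.
    At v: ◇q requires q at some successor in {x, y, z}.
      q holds at x, so ◇q is true at v.
    At v: □p requires p at every successor {x, y, z}.
      p fails at z, so □p is false at v.
Satisfying worlds: {u, t}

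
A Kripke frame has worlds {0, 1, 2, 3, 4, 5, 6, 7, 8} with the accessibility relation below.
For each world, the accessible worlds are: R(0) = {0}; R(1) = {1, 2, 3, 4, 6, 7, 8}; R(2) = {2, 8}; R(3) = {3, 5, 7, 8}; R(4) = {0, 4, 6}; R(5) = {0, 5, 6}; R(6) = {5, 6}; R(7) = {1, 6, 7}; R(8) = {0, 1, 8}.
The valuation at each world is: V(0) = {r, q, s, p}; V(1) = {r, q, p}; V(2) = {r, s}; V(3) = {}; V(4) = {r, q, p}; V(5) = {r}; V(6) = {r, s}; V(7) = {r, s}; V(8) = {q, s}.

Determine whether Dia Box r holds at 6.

At 6: Dia Box r requires Box r at some successor in {5, 6}.
  Box r holds at 5, so Dia Box r is true at 6.
    At 5: Box r requires r at every successor {0, 5, 6}.
      At 0: r is true.
      At 5: r is true.
      At 6: r is true.
    So Box r is true at 5.

Yes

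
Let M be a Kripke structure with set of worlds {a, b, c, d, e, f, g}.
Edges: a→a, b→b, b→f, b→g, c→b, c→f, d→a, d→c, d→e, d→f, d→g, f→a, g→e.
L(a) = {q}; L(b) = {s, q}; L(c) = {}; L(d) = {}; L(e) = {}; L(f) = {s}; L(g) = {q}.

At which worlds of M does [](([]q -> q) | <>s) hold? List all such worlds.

a, e, f

Let φ = [](([]q -> q) | <>s). Evaluate φ at each world:
  a (successors {a}): φ is true.
  b (successors {b, f, g}): φ is false.
  c (successors {b, f}): φ is false.
  d (successors {a, c, e, f, g}): φ is false.
  e (successors ∅): φ is true.
  f (successors {a}): φ is true.
  g (successors {e}): φ is false.
For instance, at f:
  At f: [](([]q -> q) | <>s) requires ([]q -> q) | <>s at every successor {a}.
      At a: []q -> q is true, <>s is false, so ([]q -> q) | <>s is true.
  So [](([]q -> q) | <>s) is true at f.
Satisfying worlds: {a, e, f}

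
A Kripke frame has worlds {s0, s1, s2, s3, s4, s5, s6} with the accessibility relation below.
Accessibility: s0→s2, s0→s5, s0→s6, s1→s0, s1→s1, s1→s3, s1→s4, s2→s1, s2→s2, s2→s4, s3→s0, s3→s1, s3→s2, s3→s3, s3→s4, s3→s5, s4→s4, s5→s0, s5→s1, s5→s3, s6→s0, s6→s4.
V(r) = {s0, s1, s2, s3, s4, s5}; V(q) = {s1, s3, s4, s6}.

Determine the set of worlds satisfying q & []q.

Recall that []ψ holds at a world iff ψ holds at every accessible world, and <>ψ holds iff ψ holds at some accessible world.
Let φ = q & []q. Evaluate φ at each world:
  s0 (successors {s2, s5, s6}): φ is false.
  s1 (successors {s0, s1, s3, s4}): φ is false.
  s2 (successors {s1, s2, s4}): φ is false.
  s3 (successors {s0, s1, s2, s3, s4, s5}): φ is false.
  s4 (successors {s4}): φ is true.
  s5 (successors {s0, s1, s3}): φ is false.
  s6 (successors {s0, s4}): φ is false.
For instance, at s6:
  At s6: q is true, []q is false, so q & []q is false.
    At s6: []q requires q at every successor {s0, s4}.
      q fails at s0, so []q is false at s6.
Satisfying worlds: {s4}

s4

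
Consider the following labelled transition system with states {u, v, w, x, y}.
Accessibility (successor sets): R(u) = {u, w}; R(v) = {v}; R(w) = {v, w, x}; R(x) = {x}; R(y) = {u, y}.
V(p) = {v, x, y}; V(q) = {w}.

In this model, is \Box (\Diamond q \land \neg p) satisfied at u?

At u: \Box (\Diamond q \land \neg p) requires \Diamond q \land \neg p at every successor {u, w}.
    At u: \Diamond q is true, \neg p is true, so \Diamond q \land \neg p is true.
      At u: \Diamond q requires q at some successor in {u, w}.
        q holds at w, so \Diamond q is true at u.
    At w: \Diamond q is true, \neg p is true, so \Diamond q \land \neg p is true.
      At w: \Diamond q requires q at some successor in {v, w, x}.
        q holds at w, so \Diamond q is true at w.
So \Box (\Diamond q \land \neg p) is true at u.

Yes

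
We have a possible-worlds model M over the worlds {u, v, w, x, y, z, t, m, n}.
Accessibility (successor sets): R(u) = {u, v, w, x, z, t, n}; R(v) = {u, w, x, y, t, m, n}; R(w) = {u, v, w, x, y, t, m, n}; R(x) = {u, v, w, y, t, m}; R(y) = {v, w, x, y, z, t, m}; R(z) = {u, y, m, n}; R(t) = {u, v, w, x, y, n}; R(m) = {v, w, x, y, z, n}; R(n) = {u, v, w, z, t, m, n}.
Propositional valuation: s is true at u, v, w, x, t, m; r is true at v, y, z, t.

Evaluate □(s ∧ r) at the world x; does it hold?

No

At x: □(s ∧ r) requires s ∧ r at every successor {u, v, w, y, t, m}.
  s ∧ r fails at u, so □(s ∧ r) is false at x.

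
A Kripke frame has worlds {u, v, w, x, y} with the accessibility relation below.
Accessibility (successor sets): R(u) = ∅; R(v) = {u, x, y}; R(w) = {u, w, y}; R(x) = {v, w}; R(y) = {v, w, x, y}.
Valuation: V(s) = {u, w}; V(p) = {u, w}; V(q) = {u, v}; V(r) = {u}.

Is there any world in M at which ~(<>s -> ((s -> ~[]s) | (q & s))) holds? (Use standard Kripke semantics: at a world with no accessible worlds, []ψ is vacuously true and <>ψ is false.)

Recall that []ψ holds at a world iff ψ holds at every accessible world, and <>ψ holds iff ψ holds at some accessible world.
Let φ = ~(<>s -> ((s -> ~[]s) | (q & s))). Evaluate φ at each world:
  u (successors ∅): φ is false.
  v (successors {u, x, y}): φ is false.
  w (successors {u, w, y}): φ is false.
  x (successors {v, w}): φ is false.
  y (successors {v, w, x, y}): φ is false.
For instance, at w:
  At w: <>s -> ((s -> ~[]s) | (q & s)) is true, so ~(<>s -> ((s -> ~[]s) | (q & s))) is false.
    At w: <>s is true, (s -> ~[]s) | (q & s) is true, so <>s -> ((s -> ~[]s) | (q & s)) is true.
      At w: <>s requires s at some successor in {u, w, y}.
        s holds at u, so <>s is true at w.
      At w: s -> ~[]s is true, q & s is false, so (s -> ~[]s) | (q & s) is true.

No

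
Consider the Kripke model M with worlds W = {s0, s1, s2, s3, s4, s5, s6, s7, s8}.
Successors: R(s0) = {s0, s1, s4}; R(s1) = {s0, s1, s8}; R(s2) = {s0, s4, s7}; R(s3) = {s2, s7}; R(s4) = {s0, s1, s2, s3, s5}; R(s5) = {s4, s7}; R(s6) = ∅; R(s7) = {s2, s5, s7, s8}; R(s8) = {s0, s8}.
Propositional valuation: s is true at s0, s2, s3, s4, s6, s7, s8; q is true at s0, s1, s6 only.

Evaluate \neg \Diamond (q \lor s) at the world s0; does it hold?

No

At s0: \Diamond (q \lor s) is true, so \neg \Diamond (q \lor s) is false.
  At s0: \Diamond (q \lor s) requires q \lor s at some successor in {s0, s1, s4}.
    q \lor s holds at s0, so \Diamond (q \lor s) is true at s0.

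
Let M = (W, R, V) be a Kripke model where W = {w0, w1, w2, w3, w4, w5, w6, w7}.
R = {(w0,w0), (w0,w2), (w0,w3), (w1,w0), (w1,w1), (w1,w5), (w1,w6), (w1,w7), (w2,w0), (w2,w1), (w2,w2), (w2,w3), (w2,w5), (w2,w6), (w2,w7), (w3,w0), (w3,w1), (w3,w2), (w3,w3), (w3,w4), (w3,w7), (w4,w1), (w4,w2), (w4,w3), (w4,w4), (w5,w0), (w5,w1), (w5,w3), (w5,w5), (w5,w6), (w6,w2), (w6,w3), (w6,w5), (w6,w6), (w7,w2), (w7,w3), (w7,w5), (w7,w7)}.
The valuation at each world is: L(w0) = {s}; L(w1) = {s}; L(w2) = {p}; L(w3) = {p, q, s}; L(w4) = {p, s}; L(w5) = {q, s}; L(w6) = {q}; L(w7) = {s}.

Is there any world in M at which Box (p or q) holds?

Let φ = Box (p or q). Evaluate φ at each world:
  w0 (successors {w0, w2, w3}): φ is false.
  w1 (successors {w0, w1, w5, w6, w7}): φ is false.
  w2 (successors {w0, w1, w2, w3, w5, w6, w7}): φ is false.
  w3 (successors {w0, w1, w2, w3, w4, w7}): φ is false.
  w4 (successors {w1, w2, w3, w4}): φ is false.
  w5 (successors {w0, w1, w3, w5, w6}): φ is false.
  w6 (successors {w2, w3, w5, w6}): φ is true.
  w7 (successors {w2, w3, w5, w7}): φ is false.
Detail at w6 (witness):
  At w6: Box (p or q) requires p or q at every successor {w2, w3, w5, w6}.
    At w2: p or q is true.
    At w3: p or q is true.
    At w5: p or q is true.
    At w6: p or q is true.
  So Box (p or q) is true at w6.

Yes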